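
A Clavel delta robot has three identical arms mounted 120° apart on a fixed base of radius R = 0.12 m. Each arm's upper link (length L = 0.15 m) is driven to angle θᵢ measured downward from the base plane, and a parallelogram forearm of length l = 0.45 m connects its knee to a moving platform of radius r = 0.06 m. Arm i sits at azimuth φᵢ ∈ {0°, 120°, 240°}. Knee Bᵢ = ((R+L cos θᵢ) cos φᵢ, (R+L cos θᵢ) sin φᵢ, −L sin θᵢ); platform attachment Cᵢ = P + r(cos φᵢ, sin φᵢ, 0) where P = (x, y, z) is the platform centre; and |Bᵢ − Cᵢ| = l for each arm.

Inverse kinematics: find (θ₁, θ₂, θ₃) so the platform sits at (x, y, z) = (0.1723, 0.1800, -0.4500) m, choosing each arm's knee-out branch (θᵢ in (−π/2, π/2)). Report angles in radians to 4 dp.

φ1=0.0° → target in arm frame (0.1723, 0.1800)
  A=-0.1123, B=-0.4500, C=(l²−L²−A²−y'²−z²)/(2L)=-0.2250
  θ1 = atan2(B,A) + arccos(C/0.4638) = 0.2620
arm 2 (φ=120.0°): x'=0.0697, y'=-0.2392
  A=-0.0097, B=-0.4500, C=(l²−L²−A²−y'²−z²)/(2L)=-0.2661
  √(A²+B²)=0.4501;  θ2 = -1.5924+2.2032 ≈ 0.6108
arm 3 (φ=240.0°): x'=-0.2420, y'=0.0592
  e−x'=0.3020;  (l²−L²−(e−x')²−y'²−z²)/2L = -0.3908
  √(A²+B²)=0.5420;  θ3 = -0.9797+2.3761 ≈ 1.3964

θ₁ = 0.2620, θ₂ = 0.6108, θ₃ = 1.3964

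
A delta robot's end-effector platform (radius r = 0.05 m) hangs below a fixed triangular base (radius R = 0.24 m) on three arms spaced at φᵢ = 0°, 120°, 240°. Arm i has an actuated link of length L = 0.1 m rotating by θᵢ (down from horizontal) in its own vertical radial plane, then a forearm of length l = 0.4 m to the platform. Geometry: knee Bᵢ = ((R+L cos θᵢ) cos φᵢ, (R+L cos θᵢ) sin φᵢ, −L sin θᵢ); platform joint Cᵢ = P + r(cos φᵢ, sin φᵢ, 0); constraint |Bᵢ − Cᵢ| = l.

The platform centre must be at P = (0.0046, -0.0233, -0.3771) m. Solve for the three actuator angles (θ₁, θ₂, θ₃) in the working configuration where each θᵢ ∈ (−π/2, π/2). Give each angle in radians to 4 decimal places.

rotate P by −φ1: (0.0046, -0.0233, -0.3771)
  e−x'=0.1854;  (l²−L²−(e−x')²−y'²−z²)/2L = -0.1356
  γ=atan2(-0.3771,0.1854)=-1.1139;  ψ=arccos(-0.3227)=1.8994;  θ1=γ+ψ≈0.7855
arm 2 (φ=120.0°): x'=-0.0225, y'=0.0077
  A cos θ + B sin θ = C:  0.2125·cos θ + -0.3771·sin θ = -0.1871
  γ=atan2(-0.3771,0.2125)=-1.0577;  ψ=arccos(-0.4321)=2.0177;  θ2=γ+ψ≈0.9600
φ3=240.0° → target in arm frame (0.0179, 0.0156)
  A cos θ + B sin θ = C:  0.1721·cos θ + -0.3771·sin θ = -0.1104
  √(A²+B²)=0.4145;  θ3 = -1.1426+1.8403 ≈ 0.6977

θ₁ = 0.7855, θ₂ = 0.9600, θ₃ = 0.6977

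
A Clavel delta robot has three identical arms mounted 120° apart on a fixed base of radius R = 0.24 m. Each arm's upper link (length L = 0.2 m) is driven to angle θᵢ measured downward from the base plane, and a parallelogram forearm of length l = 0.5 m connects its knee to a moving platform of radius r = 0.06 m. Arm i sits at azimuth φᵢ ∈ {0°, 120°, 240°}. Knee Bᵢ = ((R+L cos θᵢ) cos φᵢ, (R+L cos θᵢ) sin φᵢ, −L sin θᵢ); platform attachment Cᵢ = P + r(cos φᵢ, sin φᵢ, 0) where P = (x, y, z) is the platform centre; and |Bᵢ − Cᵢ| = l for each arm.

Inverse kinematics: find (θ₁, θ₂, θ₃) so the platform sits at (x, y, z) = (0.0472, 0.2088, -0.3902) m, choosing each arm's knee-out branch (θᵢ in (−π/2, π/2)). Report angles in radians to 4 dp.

θ₁ = 0.3492, θ₂ = -0.1748, θ₃ = 1.2217

arm 1 (φ=0.0°): x'=0.0472, y'=0.2088
  e−x'=0.1328;  (l²−L²−(e−x')²−y'²−z²)/2L = -0.0087
  √(A²+B²)=0.4122;  θ1 = -1.2428+1.5920 ≈ 0.3492
arm 2 (φ=120.0°): x'=0.1572, y'=-0.1453
  e−x'=0.0228;  (l²−L²−(e−x')²−y'²−z²)/2L = 0.0903
  γ=atan2(-0.3902,0.0228)=-1.5125;  ψ=arccos(0.2310)=1.3377;  θ2=γ+ψ≈-0.1748
arm 3 (φ=240.0°): x'=-0.2044, y'=-0.0635
  A=0.3844, B=-0.3902, C=(l²−L²−A²−y'²−z²)/(2L)=-0.2352
  θ3 = atan2(B,A) + arccos(C/0.5478) = 1.2217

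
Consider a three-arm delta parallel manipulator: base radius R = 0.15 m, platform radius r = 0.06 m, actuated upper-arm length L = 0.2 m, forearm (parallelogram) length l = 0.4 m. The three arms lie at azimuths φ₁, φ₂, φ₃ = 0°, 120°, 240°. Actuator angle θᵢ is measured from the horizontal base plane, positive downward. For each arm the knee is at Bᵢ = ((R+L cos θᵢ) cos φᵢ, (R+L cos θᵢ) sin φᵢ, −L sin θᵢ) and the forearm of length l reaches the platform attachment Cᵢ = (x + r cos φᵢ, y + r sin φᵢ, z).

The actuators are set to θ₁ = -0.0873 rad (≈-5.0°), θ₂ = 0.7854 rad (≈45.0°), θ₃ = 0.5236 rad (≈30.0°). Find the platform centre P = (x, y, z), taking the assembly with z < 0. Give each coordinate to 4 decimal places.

arm 1 at φ=0.0°: ρ1 = 0.2892;  centre 1 = (0.2892, 0.0000, 0.0174)
φ2=120.0°: virtual centre (-0.1157, 0.2004, -0.1414), radius l
φ3=240.0°: virtual centre (-0.1316, -0.2279, -0.1000), radius l
|centre ₂|²−|centre ₁|² = -0.0104;  |centre ₃|²−|centre ₁|² = -0.0047
[-0.8099 0.4008 -0.3177]·P = -0.0104;  [-0.8417 -0.4559 -0.2349]·P = -0.0047
det = 0.7066;  x = 0.0094+-0.3382z,  y = -0.0070+0.1092z
quadratic in z: (1.1263)z²+(0.1529)z+(-0.0813)=0, √Δ=0.6243 → z ∈ {-0.3450, 0.2093}; z = -0.3450 (taking z<0)
x = 0.1261, y = -0.0447

(0.1261, -0.0447, -0.3450)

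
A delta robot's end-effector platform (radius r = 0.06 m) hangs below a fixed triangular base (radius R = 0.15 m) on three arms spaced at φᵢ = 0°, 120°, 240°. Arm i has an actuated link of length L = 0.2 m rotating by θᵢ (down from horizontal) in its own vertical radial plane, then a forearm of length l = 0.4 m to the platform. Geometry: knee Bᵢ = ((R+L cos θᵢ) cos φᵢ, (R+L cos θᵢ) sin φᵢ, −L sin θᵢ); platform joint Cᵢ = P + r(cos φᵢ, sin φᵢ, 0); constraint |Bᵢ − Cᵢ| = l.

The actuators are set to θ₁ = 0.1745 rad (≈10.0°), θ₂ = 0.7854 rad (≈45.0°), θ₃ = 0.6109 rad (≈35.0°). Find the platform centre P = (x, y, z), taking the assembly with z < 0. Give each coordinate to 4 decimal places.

(0.0989, -0.0320, -0.3863)

arm 1 at φ=0.0°: (R−r)+L cos θ1 = 0.2870;  O1 = (0.2870, 0.0000, -0.0347)
arm 2 at φ=120.0°: (R−r)+L cos θ2 = 0.2314;  O2 = (-0.1157, 0.2004, -0.1414)
φ3=240.0°: virtual centre (-0.1269, -0.2198, -0.1147), radius l
|O₂|²−|O₁|² = -0.0100;  |O₃|²−|O₁|² = -0.0060
linear system: -0.8053x+0.4008y = -0.0100−-0.2134z; -0.8278x+-0.4396y = -0.0060−-0.1600z
Cramer: x(z) = 0.0099-0.2303z;  y(z) = -0.0051+0.0697z
into |P−O₁|² = l²: 1.0579z² + 0.1964z + -0.0820 = 0;  Δ = 0.3856;  z = -0.3863 or 0.2007 → z<0 root = -0.3863
x = 0.0989, y = -0.0320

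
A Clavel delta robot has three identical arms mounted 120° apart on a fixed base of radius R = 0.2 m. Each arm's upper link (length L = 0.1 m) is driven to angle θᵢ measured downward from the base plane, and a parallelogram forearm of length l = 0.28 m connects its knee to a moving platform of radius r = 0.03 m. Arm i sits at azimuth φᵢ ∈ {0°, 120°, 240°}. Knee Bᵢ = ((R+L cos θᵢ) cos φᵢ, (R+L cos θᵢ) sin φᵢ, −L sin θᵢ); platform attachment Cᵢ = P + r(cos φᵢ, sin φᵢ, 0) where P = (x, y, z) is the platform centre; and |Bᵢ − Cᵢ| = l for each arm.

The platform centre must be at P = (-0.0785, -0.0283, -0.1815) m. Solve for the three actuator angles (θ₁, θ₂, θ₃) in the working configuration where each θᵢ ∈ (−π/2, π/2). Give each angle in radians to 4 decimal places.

θ₁ = 1.3959, θ₂ = 0.6110, θ₃ = -0.0007

arm 1 (φ=0.0°): x'=-0.0785, y'=-0.0283
  A cos θ + B sin θ = C:  0.2485·cos θ + -0.1815·sin θ = -0.1355
  θ1 = atan2(B,A) + arccos(C/0.3077) = 1.3959
rotate P by −φ2: (0.0147, 0.0821, -0.1815)
  e−x'=0.1553;  (l²−L²−(e−x')²−y'²−z²)/2L = 0.0230
  √(A²+B²)=0.2388;  θ2 = -0.8632+1.4742 ≈ 0.6110
φ3=240.0° → target in arm frame (0.0638, -0.0538)
  e−x'=0.1062;  (l²−L²−(e−x')²−y'²−z²)/2L = 0.1064
  γ=atan2(-0.1815,0.1062)=-1.0412;  ψ=arccos(0.5057)=1.0405;  θ3=γ+ψ≈-0.0007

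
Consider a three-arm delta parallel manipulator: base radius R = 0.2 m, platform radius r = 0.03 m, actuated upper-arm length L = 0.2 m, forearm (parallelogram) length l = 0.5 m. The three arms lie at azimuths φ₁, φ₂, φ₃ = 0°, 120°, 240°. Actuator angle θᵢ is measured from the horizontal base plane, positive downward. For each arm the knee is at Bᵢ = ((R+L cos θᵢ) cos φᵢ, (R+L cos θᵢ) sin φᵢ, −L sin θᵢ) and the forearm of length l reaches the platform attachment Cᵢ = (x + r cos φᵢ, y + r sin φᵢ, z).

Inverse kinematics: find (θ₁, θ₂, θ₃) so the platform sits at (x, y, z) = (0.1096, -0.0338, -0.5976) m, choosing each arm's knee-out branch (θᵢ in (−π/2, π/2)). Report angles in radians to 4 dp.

θ₁ = 0.7853, θ₂ = 1.3963, θ₃ = 1.2216

arm 1 (φ=0.0°): x'=0.1096, y'=-0.0338
  A cos θ + B sin θ = C:  0.0604·cos θ + -0.5976·sin θ = -0.3798
  γ=atan2(-0.5976,0.0604)=-1.4701;  ψ=arccos(-0.6323)=2.2553;  θ1=γ+ψ≈0.7853
φ2=120.0° → target in arm frame (-0.0841, -0.0780)
  A cos θ + B sin θ = C:  0.2541·cos θ + -0.5976·sin θ = -0.5444
  γ=atan2(-0.5976,0.2541)=-1.1688;  ψ=arccos(-0.8384)=2.5651;  θ2=γ+ψ≈1.3963
arm 3 (φ=240.0°): x'=-0.0255, y'=0.1118
  e−x'=0.1955;  (l²−L²−(e−x')²−y'²−z²)/2L = -0.4946
  θ3 = atan2(B,A) + arccos(C/0.6288) = 1.2216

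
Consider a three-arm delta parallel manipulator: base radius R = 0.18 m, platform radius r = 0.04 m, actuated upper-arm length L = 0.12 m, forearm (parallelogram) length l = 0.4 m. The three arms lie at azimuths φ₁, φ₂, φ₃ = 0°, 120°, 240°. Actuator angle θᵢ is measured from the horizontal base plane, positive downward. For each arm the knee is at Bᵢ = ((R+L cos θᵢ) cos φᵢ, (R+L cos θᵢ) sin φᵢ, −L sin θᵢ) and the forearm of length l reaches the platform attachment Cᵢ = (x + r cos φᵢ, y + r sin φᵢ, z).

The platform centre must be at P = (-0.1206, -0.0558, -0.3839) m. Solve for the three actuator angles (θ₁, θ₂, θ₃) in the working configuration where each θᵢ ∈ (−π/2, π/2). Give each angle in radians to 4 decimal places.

θ₁ = 1.3090, θ₂ = 0.6981, θ₃ = 0.1750

φ1=0.0° → target in arm frame (-0.1206, -0.0558)
  A cos θ + B sin θ = C:  0.2606·cos θ + -0.3839·sin θ = -0.3034
  θ1 = atan2(B,A) + arccos(C/0.4640) = 1.3090
φ2=120.0° → target in arm frame (0.0120, 0.1323)
  A=0.1280, B=-0.3839, C=(l²−L²−A²−y'²−z²)/(2L)=-0.1487
  √(A²+B²)=0.4047;  θ2 = -1.2489+1.9470 ≈ 0.6981
arm 3 (φ=240.0°): x'=0.1086, y'=-0.0765
  e−x'=0.0314;  (l²−L²−(e−x')²−y'²−z²)/2L = -0.0359
  γ=atan2(-0.3839,0.0314)=-1.4892;  ψ=arccos(-0.0933)=1.6642;  θ3=γ+ψ≈0.1750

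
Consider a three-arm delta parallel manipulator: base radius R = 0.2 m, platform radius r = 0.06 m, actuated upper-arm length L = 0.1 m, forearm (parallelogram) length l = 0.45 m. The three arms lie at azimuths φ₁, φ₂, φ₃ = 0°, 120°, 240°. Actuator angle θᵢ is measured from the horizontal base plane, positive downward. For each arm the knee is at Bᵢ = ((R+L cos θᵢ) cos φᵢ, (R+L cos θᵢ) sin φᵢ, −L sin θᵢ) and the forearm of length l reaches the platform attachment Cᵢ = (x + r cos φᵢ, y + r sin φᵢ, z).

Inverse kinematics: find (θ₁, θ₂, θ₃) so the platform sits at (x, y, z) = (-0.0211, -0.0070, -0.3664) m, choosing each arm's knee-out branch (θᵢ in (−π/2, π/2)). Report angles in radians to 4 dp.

θ₁ = -0.0004, θ₂ = -0.1745, θ₃ = -0.2619

arm 1 (φ=0.0°): x'=-0.0211, y'=-0.0070
  A cos θ + B sin θ = C:  0.1611·cos θ + -0.3664·sin θ = 0.1612
  θ1 = atan2(B,A) + arccos(C/0.4003) = -0.0004
arm 2 (φ=120.0°): x'=0.0045, y'=0.0218
  e−x'=0.1355;  (l²−L²−(e−x')²−y'²−z²)/2L = 0.1971
  √(A²+B²)=0.3907;  θ2 = -1.2166+1.0421 ≈ -0.1745
φ3=240.0° → target in arm frame (0.0166, -0.0148)
  e−x'=0.1234;  (l²−L²−(e−x')²−y'²−z²)/2L = 0.2140
  √(A²+B²)=0.3866;  θ3 = -1.2460+0.9841 ≈ -0.2619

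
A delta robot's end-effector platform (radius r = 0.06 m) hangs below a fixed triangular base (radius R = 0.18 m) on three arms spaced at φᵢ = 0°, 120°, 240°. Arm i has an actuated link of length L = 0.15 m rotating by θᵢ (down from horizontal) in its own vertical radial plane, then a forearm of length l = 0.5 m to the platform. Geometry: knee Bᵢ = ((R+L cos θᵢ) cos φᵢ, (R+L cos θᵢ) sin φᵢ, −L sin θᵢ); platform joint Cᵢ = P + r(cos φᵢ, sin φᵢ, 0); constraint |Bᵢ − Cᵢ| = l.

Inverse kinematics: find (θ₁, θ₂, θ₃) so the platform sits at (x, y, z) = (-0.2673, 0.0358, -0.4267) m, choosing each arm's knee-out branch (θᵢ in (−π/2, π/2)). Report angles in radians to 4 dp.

θ₁ = 1.3960, θ₂ = -0.0873, θ₃ = 0.1743

arm 1 (φ=0.0°): x'=-0.2673, y'=0.0358
  e−x'=0.3873;  (l²−L²−(e−x')²−y'²−z²)/2L = -0.3529
  √(A²+B²)=0.5763;  θ1 = -0.8338+2.2298 ≈ 1.3960
φ2=120.0° → target in arm frame (0.1647, 0.2136)
  A=-0.0447, B=-0.4267, C=(l²−L²−A²−y'²−z²)/(2L)=-0.0073
  θ2 = atan2(B,A) + arccos(C/0.4290) = -0.0873
arm 3 (φ=240.0°): x'=0.1026, y'=-0.2494
  A=0.0174, B=-0.4267, C=(l²−L²−A²−y'²−z²)/(2L)=-0.0569
  θ3 = atan2(B,A) + arccos(C/0.4271) = 0.1743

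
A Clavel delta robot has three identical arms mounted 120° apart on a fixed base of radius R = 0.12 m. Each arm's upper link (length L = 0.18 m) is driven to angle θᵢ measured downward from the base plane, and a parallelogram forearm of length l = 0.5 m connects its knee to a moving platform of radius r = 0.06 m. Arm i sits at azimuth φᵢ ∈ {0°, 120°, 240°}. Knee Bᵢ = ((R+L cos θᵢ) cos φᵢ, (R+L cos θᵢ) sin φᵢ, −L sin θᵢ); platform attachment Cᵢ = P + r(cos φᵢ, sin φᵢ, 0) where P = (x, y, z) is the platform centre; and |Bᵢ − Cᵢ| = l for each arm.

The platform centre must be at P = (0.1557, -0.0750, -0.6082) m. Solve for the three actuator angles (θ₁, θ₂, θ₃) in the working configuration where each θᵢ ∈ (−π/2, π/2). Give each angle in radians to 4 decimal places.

θ₁ = 0.6979, θ₂ = 1.3959, θ₃ = 1.1343

φ1=0.0° → target in arm frame (0.1557, -0.0750)
  e−x'=-0.0957;  (l²−L²−(e−x')²−y'²−z²)/2L = -0.4641
  γ=atan2(-0.6082,-0.0957)=-1.7269;  ψ=arccos(-0.7539)=2.4247;  θ1=γ+ψ≈0.6979
φ2=120.0° → target in arm frame (-0.1428, -0.0973)
  e−x'=0.2028;  (l²−L²−(e−x')²−y'²−z²)/2L = -0.5636
  θ2 = atan2(B,A) + arccos(C/0.6411) = 1.3959
φ3=240.0° → target in arm frame (-0.0129, 0.1723)
  A=0.0729, B=-0.6082, C=(l²−L²−A²−y'²−z²)/(2L)=-0.5203
  γ=atan2(-0.6082,0.0729)=-1.4515;  ψ=arccos(-0.8495)=2.5858;  θ3=γ+ψ≈1.1343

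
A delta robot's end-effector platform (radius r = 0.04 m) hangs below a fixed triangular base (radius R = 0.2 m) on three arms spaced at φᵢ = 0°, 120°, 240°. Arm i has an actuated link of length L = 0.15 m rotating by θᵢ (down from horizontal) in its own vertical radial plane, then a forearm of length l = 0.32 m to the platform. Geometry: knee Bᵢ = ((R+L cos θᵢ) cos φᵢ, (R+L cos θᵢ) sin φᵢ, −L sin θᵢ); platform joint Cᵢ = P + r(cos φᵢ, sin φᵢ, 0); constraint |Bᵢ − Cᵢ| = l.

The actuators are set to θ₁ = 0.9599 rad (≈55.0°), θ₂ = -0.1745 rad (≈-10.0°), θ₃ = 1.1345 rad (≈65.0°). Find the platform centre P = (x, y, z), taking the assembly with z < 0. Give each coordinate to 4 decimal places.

φ1=0.0°: virtual centre (0.2460, 0.0000, -0.1229), radius l
arm 2 at φ=120.0°: ρ2 = 0.3077;  S2 = (-0.1539, 0.2665, 0.0260)
S3 = (0.2234·cos240.0°, 0.2234·sin240.0°, -0.1359) = (-0.1117, -0.1935, -0.1359)
|S₂|²−|S₁|² = 0.0197;  |S₃|²−|S₁|² = -0.0072
linear system: -0.7998x+0.5330y = 0.0197−0.2978z; -0.7155x+-0.3869y = -0.0072−-0.0262z
Cramer: x(z) = -0.0055+0.1466z;  y(z) = 0.0288-0.3387z
sphere 1 gives Az²+Bz+C=0 with A=1.1362, B=0.1524, C=-0.0232;  B²−4AC=0.1288;  roots -0.2250, 0.0908;  negative root z = -0.2250
x = -0.0385, y = 0.1050

(-0.0385, 0.1050, -0.2250)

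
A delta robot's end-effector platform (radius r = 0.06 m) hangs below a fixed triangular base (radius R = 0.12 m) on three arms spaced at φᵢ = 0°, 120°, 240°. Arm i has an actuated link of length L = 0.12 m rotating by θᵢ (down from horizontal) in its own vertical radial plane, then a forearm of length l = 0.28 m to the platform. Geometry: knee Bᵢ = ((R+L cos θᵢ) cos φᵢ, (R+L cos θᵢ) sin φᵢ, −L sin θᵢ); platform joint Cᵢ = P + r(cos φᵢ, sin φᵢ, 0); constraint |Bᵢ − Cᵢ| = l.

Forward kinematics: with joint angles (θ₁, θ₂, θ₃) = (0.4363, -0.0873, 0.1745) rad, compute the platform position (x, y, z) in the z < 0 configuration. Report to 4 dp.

arm 1 at φ=0.0°: (R−r)+L cos θ1 = 0.1688;  S1 = (0.1688, 0.0000, -0.0507)
S2 = (0.1795·cos120.0°, 0.1795·sin120.0°, 0.0105) = (-0.0898, 0.1555, 0.0105)
S3 = (0.1782·cos240.0°, 0.1782·sin240.0°, -0.0208) = (-0.0891, -0.1543, -0.0208)
subtract pairs → two planes through P
[-0.5171 0.3110 0.1223]·P = 0.0013;  [-0.5157 -0.3086 0.0598]·P = 0.0011
Cramer: x(z) = -0.0023+0.1761z;  y(z) = 0.0003-0.1006z
sphere 1 gives Az²+Bz+C=0 with A=1.0411, B=0.0411, C=-0.0466;  B²−4AC=0.1956;  roots -0.2321, 0.1926;  negative root z = -0.2321
x = -0.0432, y = 0.0236

(-0.0432, 0.0236, -0.2321)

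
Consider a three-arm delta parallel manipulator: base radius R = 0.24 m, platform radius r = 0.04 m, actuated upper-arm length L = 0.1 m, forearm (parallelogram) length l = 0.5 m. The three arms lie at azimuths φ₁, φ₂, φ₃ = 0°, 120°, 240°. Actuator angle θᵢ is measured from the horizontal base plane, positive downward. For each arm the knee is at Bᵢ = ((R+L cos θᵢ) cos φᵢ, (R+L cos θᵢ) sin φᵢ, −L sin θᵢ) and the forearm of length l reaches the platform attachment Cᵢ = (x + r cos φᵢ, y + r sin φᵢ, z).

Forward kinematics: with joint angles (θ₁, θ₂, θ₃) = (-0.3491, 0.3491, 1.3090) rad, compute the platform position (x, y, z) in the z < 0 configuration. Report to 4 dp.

(0.1228, 0.0984, -0.4252)

arm 1 at φ=0.0°: e+L cos θ1 = 0.2940;  centre 1 = (0.2940, 0.0000, 0.0342)
arm 2 at φ=120.0°: e+L cos θ2 = 0.2940;  centre 2 = (-0.1470, 0.2546, -0.0342)
arm 3 at φ=240.0°: e+L cos θ3 = 0.2259;  centre 3 = (-0.1129, -0.1956, -0.0966)
eliminate P² terms by subtracting sphere 1 from 2 and 3
linear system: -0.8819x+0.5092y = 0.0000−-0.1368z; -0.8138x+-0.3912y = -0.0272−-0.2616z
Cramer: x(z) = 0.0183-0.2459z;  y(z) = 0.0316-0.1572z
quadratic in z: (1.0852)z²+(0.0572)z+(-0.1718)=0, √Δ=0.8655 → z ∈ {-0.4252, 0.3724}; z = -0.4252 (taking z<0)
x = 0.1228, y = 0.0984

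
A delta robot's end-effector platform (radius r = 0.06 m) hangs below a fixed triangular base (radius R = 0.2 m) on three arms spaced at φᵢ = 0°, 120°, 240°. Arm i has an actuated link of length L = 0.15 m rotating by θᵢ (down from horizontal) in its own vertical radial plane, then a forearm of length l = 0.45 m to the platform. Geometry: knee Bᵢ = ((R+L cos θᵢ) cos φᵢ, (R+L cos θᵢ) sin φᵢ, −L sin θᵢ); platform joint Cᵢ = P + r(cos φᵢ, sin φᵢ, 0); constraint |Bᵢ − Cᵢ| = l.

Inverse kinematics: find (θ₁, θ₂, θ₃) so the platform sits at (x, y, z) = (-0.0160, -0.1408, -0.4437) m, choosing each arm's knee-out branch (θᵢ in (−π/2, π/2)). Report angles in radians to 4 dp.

rotate P by −φ1: (-0.0160, -0.1408, -0.4437)
  A=0.1560, B=-0.4437, C=(l²−L²−A²−y'²−z²)/(2L)=-0.2034
  √(A²+B²)=0.4703;  θ1 = -1.2327+2.0181 ≈ 0.7854
arm 2 (φ=120.0°): x'=-0.1139, y'=0.0843
  e−x'=0.2539;  (l²−L²−(e−x')²−y'²−z²)/2L = -0.2948
  √(A²+B²)=0.5112;  θ2 = -1.0510+2.1855 ≈ 1.1345
arm 3 (φ=240.0°): x'=0.1299, y'=0.0565
  A cos θ + B sin θ = C:  0.0101·cos θ + -0.4437·sin θ = -0.0672
  γ=atan2(-0.4437,0.0101)=-1.5481;  ψ=arccos(-0.1515)=1.7229;  θ3=γ+ψ≈0.1747

θ₁ = 0.7854, θ₂ = 1.1345, θ₃ = 0.1747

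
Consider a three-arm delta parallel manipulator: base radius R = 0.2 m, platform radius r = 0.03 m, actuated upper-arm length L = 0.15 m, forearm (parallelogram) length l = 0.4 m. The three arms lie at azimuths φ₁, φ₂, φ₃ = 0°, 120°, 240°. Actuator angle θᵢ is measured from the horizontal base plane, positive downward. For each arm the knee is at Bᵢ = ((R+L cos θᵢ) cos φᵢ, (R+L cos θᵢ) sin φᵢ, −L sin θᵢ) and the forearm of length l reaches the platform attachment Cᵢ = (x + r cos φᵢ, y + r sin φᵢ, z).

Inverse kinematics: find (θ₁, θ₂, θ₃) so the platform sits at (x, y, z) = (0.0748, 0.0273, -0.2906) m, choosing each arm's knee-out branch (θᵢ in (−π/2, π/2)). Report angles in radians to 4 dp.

θ₁ = -0.1743, θ₂ = 0.4362, θ₃ = 0.6981

rotate P by −φ1: (0.0748, 0.0273, -0.2906)
  A cos θ + B sin θ = C:  0.0952·cos θ + -0.2906·sin θ = 0.1441
  √(A²+B²)=0.3058;  θ1 = -1.2542+1.0799 ≈ -0.1743
arm 2 (φ=120.0°): x'=-0.0138, y'=-0.0784
  e−x'=0.1838;  (l²−L²−(e−x')²−y'²−z²)/2L = 0.0438
  γ=atan2(-0.2906,0.1838)=-1.0069;  ψ=arccos(0.1273)=1.4431;  θ2=γ+ψ≈0.4362
arm 3 (φ=240.0°): x'=-0.0610, y'=0.0511
  A cos θ + B sin θ = C:  0.2310·cos θ + -0.2906·sin θ = -0.0098
  γ=atan2(-0.2906,0.2310)=-0.8991;  ψ=arccos(-0.0264)=1.5972;  θ3=γ+ψ≈0.6981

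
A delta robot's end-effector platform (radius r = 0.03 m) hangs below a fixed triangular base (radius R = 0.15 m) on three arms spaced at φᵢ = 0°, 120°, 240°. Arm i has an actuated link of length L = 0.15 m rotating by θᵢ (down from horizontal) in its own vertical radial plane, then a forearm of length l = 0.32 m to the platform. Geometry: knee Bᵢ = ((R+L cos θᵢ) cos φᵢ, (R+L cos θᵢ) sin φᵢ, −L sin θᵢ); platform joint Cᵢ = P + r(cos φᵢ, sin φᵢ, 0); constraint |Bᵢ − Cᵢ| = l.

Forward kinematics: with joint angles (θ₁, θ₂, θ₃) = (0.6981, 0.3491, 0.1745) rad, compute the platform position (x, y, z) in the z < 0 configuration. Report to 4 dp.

arm 1 at φ=0.0°: (R−r)+L cos θ1 = 0.2349;  centre 1 = (0.2349, 0.0000, -0.0964)
arm 2 at φ=120.0°: (R−r)+L cos θ2 = 0.2610;  centre 2 = (-0.1305, 0.2260, -0.0513)
centre 3 = (0.2677·cos240.0°, 0.2677·sin240.0°, -0.0260) = (-0.1339, -0.2319, -0.0260)
|centre ₂|²−|centre ₁|² = 0.0063;  |centre ₃|²−|centre ₁|² = 0.0079
[-0.7308 0.4520 0.0902]·P = 0.0063;  [-0.7375 -0.4637 0.1407]·P = 0.0079
det = 0.6722;  x = -0.0096+0.1569z,  y = -0.0017+0.0540z
into |P−centre ₁|² = l²: 1.0275z² + 0.1159z + -0.0333 = 0;  Δ = 0.1504;  z = -0.2451 or 0.1323 → z<0 root = -0.2451
x = -0.0481, y = -0.0149

(-0.0481, -0.0149, -0.2451)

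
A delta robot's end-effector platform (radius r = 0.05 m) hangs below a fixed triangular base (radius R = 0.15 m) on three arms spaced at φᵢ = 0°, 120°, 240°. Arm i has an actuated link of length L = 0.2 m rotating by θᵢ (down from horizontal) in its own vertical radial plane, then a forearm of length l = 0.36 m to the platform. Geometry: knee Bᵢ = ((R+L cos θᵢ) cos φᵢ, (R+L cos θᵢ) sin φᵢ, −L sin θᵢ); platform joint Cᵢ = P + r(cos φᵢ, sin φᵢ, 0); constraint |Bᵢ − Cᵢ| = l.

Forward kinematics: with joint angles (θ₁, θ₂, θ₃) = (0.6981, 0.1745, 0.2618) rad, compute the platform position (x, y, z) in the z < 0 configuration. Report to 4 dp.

φ1=0.0°: virtual centre (0.2532, 0.0000, -0.1286), radius l
φ2=120.0°: virtual centre (-0.1485, 0.2572, -0.0347), radius l
φ3=240.0°: virtual centre (-0.1466, -0.2539, -0.0518), radius l
|centre ₂|²−|centre ₁|² = 0.0087;  |centre ₃|²−|centre ₁|² = 0.0080
[-0.8034 0.5144 0.1877]·P = 0.0087;  [-0.7996 -0.5078 0.1536]·P = 0.0080
Cramer: x(z) = -0.0104+0.2127z;  y(z) = 0.0007-0.0326z
quadratic in z: (1.0463)z²+(0.1449)z+(-0.0436)=0, √Δ=0.4509 → z ∈ {-0.2847, 0.1462}; z = -0.2847 (taking z<0)
x = -0.0710, y = 0.0100

(-0.0710, 0.0100, -0.2847)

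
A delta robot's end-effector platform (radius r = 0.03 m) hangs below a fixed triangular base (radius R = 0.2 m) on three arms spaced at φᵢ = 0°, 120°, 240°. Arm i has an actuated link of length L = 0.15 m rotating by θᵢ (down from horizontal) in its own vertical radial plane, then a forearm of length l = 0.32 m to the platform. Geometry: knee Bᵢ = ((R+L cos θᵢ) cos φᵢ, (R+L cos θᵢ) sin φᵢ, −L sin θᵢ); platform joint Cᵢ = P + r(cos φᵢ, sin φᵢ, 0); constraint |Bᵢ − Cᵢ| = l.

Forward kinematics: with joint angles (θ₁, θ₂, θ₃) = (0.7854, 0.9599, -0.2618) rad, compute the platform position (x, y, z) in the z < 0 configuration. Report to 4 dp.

φ1=0.0°: virtual centre (0.2761, 0.0000, -0.1061), radius l
arm 2 at φ=120.0°: ρ2 = 0.2560;  O2 = (-0.1280, 0.2217, -0.1229)
O3 = (0.3149·cos240.0°, 0.3149·sin240.0°, 0.0388) = (-0.1574, -0.2727, 0.0388)
subtract pairs → two planes through P
[-0.8082 0.4435 -0.0336]·P = -0.0068;  [-0.8670 -0.5454 0.2898]·P = 0.0132
det = 0.8253;  x = -0.0026+0.1335z,  y = -0.0201+0.3191z
sphere 1 gives Az²+Bz+C=0 with A=1.1196, B=0.1249, C=-0.0131;  B²−4AC=0.0743;  roots -0.1775, 0.0659;  negative root z = -0.1775
x = -0.0263, y = -0.0767

(-0.0263, -0.0767, -0.1775)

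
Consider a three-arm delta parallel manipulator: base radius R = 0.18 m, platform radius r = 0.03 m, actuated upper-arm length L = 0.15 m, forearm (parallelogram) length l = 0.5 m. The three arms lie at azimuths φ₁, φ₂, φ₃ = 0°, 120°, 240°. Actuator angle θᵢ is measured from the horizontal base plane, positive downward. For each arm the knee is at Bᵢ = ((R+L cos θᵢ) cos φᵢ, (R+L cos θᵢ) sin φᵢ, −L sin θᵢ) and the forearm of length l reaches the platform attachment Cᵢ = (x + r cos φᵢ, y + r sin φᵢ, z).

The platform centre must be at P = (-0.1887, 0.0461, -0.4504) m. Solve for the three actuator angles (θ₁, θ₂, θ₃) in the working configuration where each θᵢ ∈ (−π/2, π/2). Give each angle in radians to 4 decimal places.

rotate P by −φ1: (-0.1887, 0.0461, -0.4504)
  e−x'=0.3387;  (l²−L²−(e−x')²−y'²−z²)/2L = -0.3073
  √(A²+B²)=0.5635;  θ1 = -0.9260+2.1476 ≈ 1.2216
rotate P by −φ2: (0.1343, 0.1404, -0.4504)
  A cos θ + B sin θ = C:  0.0157·cos θ + -0.4504·sin θ = 0.0156
  γ=atan2(-0.4504,0.0157)=-1.5359;  ψ=arccos(0.0347)=1.5361;  θ2=γ+ψ≈0.0002
arm 3 (φ=240.0°): x'=0.0544, y'=-0.1865
  A cos θ + B sin θ = C:  0.0956·cos θ + -0.4504·sin θ = -0.0642
  √(A²+B²)=0.4604;  θ3 = -1.3617+1.7107 ≈ 0.3490

θ₁ = 1.2216, θ₂ = 0.0002, θ₃ = 0.3490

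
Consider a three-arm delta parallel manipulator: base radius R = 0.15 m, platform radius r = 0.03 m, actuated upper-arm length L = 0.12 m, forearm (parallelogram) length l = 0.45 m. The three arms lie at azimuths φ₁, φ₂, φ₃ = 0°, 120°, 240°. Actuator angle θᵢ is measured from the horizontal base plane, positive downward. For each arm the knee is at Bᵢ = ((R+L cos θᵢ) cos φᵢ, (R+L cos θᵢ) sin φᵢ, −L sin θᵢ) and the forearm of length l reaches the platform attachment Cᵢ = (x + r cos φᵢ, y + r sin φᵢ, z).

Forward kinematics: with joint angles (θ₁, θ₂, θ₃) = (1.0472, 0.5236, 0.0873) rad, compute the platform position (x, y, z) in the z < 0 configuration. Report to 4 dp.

centre 1 = (0.1800·cos0.0°, 0.1800·sin0.0°, -0.1039) = (0.1800, 0.0000, -0.1039)
centre 2 = (0.2239·cos120.0°, 0.2239·sin120.0°, -0.0600) = (-0.1120, 0.1939, -0.0600)
centre 3 = (0.2395·cos240.0°, 0.2395·sin240.0°, -0.0105) = (-0.1198, -0.2075, -0.0105)
subtract pairs → two planes through P
linear system: -0.5839x+0.3878y = 0.0105−0.0878z; -0.5995x+-0.4149y = 0.0143−0.1869z
det = 0.4748;  x = -0.0209+0.2295z,  y = -0.0043+0.1190z
into |P−centre ₁|² = l²: 1.0668z² + 0.1146z + -0.1513 = 0;  Δ = 0.6589;  z = -0.4342 or 0.3267 → z<0 root = -0.4342
x = -0.1205, y = -0.0559

(-0.1205, -0.0559, -0.4342)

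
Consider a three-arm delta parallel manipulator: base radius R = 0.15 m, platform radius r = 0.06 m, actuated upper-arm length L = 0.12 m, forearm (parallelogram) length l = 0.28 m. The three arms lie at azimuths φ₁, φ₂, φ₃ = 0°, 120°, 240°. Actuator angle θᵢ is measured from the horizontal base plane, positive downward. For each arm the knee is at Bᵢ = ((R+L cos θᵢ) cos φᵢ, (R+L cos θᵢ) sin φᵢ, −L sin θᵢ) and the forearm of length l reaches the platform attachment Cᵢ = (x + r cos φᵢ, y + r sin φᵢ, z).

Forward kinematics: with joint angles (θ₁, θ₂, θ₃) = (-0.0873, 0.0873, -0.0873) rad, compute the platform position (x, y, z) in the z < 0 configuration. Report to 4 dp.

(0.0060, -0.0105, -0.1816)

O1 = (0.2095·cos0.0°, 0.2095·sin0.0°, 0.0105) = (0.2095, 0.0000, 0.0105)
O2 = (0.2095·cos120.0°, 0.2095·sin120.0°, -0.0105) = (-0.1048, 0.1815, -0.0105)
O3 = (0.2095·cos240.0°, 0.2095·sin240.0°, 0.0105) = (-0.1048, -0.1815, 0.0105)
subtract pairs → two planes through P
[-0.6286 0.3629 -0.0419]·P = 0.0000;  [-0.6286 -0.3629 0.0000]·P = 0.0000
det = 0.4563;  x = 0.0000+-0.0333z,  y = 0.0000+0.0577z
quadratic in z: (1.0044)z²+(-0.0070)z+(-0.0344)=0, √Δ=0.3717 → z ∈ {-0.1816, 0.1885}; z = -0.1816 (taking z<0)
x = 0.0060, y = -0.0105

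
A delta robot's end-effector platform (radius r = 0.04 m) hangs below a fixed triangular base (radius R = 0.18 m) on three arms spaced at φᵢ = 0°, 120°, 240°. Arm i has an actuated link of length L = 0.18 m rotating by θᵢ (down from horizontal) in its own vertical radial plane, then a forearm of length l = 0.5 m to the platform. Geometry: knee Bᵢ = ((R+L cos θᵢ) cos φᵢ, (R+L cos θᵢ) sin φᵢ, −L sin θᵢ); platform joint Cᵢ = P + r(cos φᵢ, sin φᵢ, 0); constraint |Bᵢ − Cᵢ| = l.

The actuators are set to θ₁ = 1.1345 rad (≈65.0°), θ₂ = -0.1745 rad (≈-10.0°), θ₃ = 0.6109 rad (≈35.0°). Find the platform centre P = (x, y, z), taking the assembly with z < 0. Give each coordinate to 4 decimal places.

φ1=0.0°: virtual centre (0.2161, 0.0000, -0.1631), radius l
φ2=120.0°: virtual centre (-0.1586, 0.2748, 0.0313), radius l
arm 3 at φ=240.0°: e+L cos θ3 = 0.2874;  O3 = (-0.1437, -0.2489, -0.1032)
|O₂|²−|O₁|² = 0.0283;  |O₃|²−|O₁|² = 0.0200
plane₁₂: -0.7494x+0.5495y+0.3888z = 0.0283
det = 0.7685;  x = -0.0326+0.3375z,  y = 0.0070+-0.2472z
into |P−O₁|² = l²: 1.1750z² + 0.1549z + -0.1615 = 0;  Δ = 0.7830;  z = -0.4424 or 0.3106 → z<0 root = -0.4424
x = -0.1820, y = 0.1164

(-0.1820, 0.1164, -0.4424)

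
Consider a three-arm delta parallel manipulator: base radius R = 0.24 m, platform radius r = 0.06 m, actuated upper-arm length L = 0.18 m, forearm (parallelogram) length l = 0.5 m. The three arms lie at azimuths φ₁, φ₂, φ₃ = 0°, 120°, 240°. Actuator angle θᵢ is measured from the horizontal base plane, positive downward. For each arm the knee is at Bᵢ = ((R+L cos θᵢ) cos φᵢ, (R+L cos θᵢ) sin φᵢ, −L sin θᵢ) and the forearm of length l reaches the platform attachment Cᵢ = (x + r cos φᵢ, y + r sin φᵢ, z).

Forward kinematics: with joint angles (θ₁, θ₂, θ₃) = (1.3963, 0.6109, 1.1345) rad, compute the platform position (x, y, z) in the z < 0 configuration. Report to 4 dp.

(-0.1021, 0.0843, -0.5577)

arm 1 at φ=0.0°: ρ1 = 0.2113;  S1 = (0.2113, 0.0000, -0.1773)
arm 2 at φ=120.0°: ρ2 = 0.3274;  S2 = (-0.1637, 0.2836, -0.1032)
φ3=240.0°: virtual centre (-0.1280, -0.2218, -0.1631), radius l
eliminate P² terms by subtracting sphere 1 from 2 and 3
plane₁₂: -0.7499x+0.5671y+0.1480z = 0.0418
det = 0.7175;  x = -0.0386+0.1138z,  y = 0.0227+-0.1105z
quadratic in z: (1.0252)z²+(0.2926)z+(-0.1556)=0, √Δ=0.8508 → z ∈ {-0.5577, 0.2722}; z = -0.5577 (taking z<0)
x = -0.1021, y = 0.0843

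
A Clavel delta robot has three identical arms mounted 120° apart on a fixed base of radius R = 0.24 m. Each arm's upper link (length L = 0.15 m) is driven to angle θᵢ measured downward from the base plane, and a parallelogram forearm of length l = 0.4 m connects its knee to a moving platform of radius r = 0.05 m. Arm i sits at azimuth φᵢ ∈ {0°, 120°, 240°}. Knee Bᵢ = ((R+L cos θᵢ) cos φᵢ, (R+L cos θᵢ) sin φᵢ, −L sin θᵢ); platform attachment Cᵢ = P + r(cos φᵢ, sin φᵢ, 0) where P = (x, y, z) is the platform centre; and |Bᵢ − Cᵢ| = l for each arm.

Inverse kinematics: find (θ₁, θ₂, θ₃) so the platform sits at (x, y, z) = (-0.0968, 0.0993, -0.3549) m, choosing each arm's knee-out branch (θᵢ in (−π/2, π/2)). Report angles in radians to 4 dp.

θ₁ = 1.3090, θ₂ = 0.0878, θ₃ = 1.0472

arm 1 (φ=0.0°): x'=-0.0968, y'=0.0993
  A=0.2868, B=-0.3549, C=(l²−L²−A²−y'²−z²)/(2L)=-0.2686
  √(A²+B²)=0.4563;  θ1 = -0.8911+2.2001 ≈ 1.3090
φ2=120.0° → target in arm frame (0.1344, 0.0342)
  A=0.0556, B=-0.3549, C=(l²−L²−A²−y'²−z²)/(2L)=0.0243
  θ2 = atan2(B,A) + arccos(C/0.3592) = 0.0878
rotate P by −φ3: (-0.0376, -0.1335, -0.3549)
  A cos θ + B sin θ = C:  0.2276·cos θ + -0.3549·sin θ = -0.1936
  γ=atan2(-0.3549,0.2276)=-1.0006;  ψ=arccos(-0.4591)=2.0478;  θ3=γ+ψ≈1.0472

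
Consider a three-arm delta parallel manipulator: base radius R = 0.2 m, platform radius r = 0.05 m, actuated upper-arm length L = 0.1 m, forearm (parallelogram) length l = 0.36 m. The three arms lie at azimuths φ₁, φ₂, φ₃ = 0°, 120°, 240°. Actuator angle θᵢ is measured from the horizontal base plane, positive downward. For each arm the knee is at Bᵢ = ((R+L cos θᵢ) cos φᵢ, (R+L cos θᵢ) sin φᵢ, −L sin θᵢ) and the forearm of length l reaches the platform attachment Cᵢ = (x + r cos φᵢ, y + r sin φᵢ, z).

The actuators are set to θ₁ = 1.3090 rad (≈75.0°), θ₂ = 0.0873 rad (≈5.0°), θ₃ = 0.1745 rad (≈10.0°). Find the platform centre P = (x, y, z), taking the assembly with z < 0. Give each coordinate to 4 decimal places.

φ1=0.0°: virtual centre (0.1759, 0.0000, -0.0966), radius l
arm 2 at φ=120.0°: e+L cos θ2 = 0.2496;  centre 2 = (-0.1248, 0.2162, -0.0087)
arm 3 at φ=240.0°: e+L cos θ3 = 0.2485;  centre 3 = (-0.1242, -0.2152, -0.0174)
eliminate P² terms by subtracting sphere 1 from 2 and 3
linear system: -0.6014x+0.4324y = 0.0221−0.1757z; -0.6002x+-0.4304y = 0.0218−0.1585z
det = 0.5183;  x = -0.0365+0.2781z,  y = 0.0003+-0.0197z
into |P−centre ₁|² = l²: 1.0777z² + 0.0750z + -0.0751 = 0;  Δ = 0.3296;  z = -0.3012 or 0.2315 → z<0 root = -0.3012
x = -0.1203, y = 0.0063

(-0.1203, 0.0063, -0.3012)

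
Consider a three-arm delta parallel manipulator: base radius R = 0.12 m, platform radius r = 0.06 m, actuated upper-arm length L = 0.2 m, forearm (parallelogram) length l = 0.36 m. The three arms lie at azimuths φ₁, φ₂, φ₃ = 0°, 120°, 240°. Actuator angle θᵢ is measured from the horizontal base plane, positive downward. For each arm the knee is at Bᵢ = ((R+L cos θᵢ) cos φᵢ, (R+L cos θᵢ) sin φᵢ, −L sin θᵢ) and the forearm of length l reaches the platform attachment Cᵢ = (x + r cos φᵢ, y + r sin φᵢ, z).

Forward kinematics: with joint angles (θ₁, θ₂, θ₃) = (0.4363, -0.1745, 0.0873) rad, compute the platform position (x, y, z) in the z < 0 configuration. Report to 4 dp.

S1 = (0.2413·cos0.0°, 0.2413·sin0.0°, -0.0845) = (0.2413, 0.0000, -0.0845)
arm 2 at φ=120.0°: (R−r)+L cos θ2 = 0.2570;  S2 = (-0.1285, 0.2225, 0.0347)
S3 = (0.2592·cos240.0°, 0.2592·sin240.0°, -0.0174) = (-0.1296, -0.2245, -0.0174)
|S₂|²−|S₁|² = 0.0019;  |S₃|²−|S₁|² = 0.0022
[-0.7395 0.4451 0.2385]·P = 0.0019;  [-0.7418 -0.4490 0.1342]·P = 0.0022
Cramer: x(z) = -0.0027+0.2519z;  y(z) = -0.0003-0.1173z
into |P−S₁|² = l²: 1.0772z² + 0.0462z + -0.0629 = 0;  Δ = 0.2733;  z = -0.2641 or 0.2212 → z<0 root = -0.2641
x = -0.0692, y = 0.0307

(-0.0692, 0.0307, -0.2641)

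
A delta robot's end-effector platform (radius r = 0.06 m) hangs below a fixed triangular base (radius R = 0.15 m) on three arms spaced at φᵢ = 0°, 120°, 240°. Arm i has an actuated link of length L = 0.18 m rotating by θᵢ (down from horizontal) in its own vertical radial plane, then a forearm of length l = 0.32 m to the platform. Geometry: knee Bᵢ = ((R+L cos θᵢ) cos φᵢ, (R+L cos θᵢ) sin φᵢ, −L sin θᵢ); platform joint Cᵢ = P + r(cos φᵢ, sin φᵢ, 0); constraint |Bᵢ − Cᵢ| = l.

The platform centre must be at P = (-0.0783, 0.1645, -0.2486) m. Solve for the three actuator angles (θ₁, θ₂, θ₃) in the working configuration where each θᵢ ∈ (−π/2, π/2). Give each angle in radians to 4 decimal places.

rotate P by −φ1: (-0.0783, 0.1645, -0.2486)
  e−x'=0.1683;  (l²−L²−(e−x')²−y'²−z²)/2L = -0.1311
  √(A²+B²)=0.3002;  θ1 = -0.9757+2.0226 ≈ 1.0469
arm 2 (φ=120.0°): x'=0.1816, y'=-0.0144
  e−x'=-0.0916;  (l²−L²−(e−x')²−y'²−z²)/2L = -0.0011
  θ2 = atan2(B,A) + arccos(C/0.2649) = -0.3488
φ3=240.0° → target in arm frame (-0.1033, -0.1501)
  A cos θ + B sin θ = C:  0.1933·cos θ + -0.2486·sin θ = -0.1436
  γ=atan2(-0.2486,0.1933)=-0.9099;  ψ=arccos(-0.4559)=2.0442;  θ3=γ+ψ≈1.1344

θ₁ = 1.0469, θ₂ = -0.3488, θ₃ = 1.1344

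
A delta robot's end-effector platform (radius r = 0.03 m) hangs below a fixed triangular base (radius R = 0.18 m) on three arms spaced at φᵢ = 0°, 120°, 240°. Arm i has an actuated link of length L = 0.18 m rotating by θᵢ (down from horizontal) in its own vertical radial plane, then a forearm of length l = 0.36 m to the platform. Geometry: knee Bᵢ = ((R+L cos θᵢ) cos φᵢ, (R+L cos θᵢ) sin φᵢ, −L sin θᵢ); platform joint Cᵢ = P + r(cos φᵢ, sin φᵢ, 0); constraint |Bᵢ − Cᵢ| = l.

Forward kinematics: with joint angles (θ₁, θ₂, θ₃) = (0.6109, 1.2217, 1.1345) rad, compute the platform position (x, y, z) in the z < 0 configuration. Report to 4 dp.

(0.0907, -0.0138, -0.3976)

φ1=0.0°: virtual centre (0.2974, 0.0000, -0.1032), radius l
φ2=120.0°: virtual centre (-0.1058, 0.1832, -0.1691), radius l
centre 3 = (0.2261·cos240.0°, 0.2261·sin240.0°, -0.1631) = (-0.1130, -0.1958, -0.1631)
|centre ₂|²−|centre ₁|² = -0.0258;  |centre ₃|²−|centre ₁|² = -0.0214
linear system: -0.8065x+0.3664y = -0.0258−-0.1318z; -0.8210x+-0.3916y = -0.0214−-0.1198z
det = 0.6166;  x = 0.0291+-0.1549z,  y = -0.0063+0.0188z
sphere 1 gives Az²+Bz+C=0 with A=1.0243, B=0.2894, C=-0.0469;  B²−4AC=0.2758;  roots -0.3976, 0.1151;  negative root z = -0.3976
x = 0.0907, y = -0.0138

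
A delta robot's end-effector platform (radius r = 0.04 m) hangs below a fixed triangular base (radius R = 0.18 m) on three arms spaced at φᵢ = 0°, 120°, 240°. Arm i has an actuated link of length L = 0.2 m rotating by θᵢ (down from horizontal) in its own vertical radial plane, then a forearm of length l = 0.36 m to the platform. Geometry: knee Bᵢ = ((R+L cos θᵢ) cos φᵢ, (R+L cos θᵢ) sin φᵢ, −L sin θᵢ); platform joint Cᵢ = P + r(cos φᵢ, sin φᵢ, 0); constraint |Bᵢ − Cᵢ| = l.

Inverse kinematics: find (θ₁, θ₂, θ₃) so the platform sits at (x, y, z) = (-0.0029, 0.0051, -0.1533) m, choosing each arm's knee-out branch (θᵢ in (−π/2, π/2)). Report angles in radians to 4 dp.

θ₁ = 0.1744, θ₂ = 0.0872, θ₃ = 0.1750

rotate P by −φ1: (-0.0029, 0.0051, -0.1533)
  e−x'=0.1429;  (l²−L²−(e−x')²−y'²−z²)/2L = 0.1141
  θ1 = atan2(B,A) + arccos(C/0.2096) = 0.1744
arm 2 (φ=120.0°): x'=0.0059, y'=0.0000
  A cos θ + B sin θ = C:  0.1341·cos θ + -0.1533·sin θ = 0.1203
  γ=atan2(-0.1533,0.1341)=-0.8520;  ψ=arccos(0.5904)=0.9392;  θ2=γ+ψ≈0.0872
φ3=240.0° → target in arm frame (-0.0030, -0.0051)
  A cos θ + B sin θ = C:  0.1430·cos θ + -0.1533·sin θ = 0.1141
  γ=atan2(-0.1533,0.1430)=-0.8203;  ψ=arccos(0.5442)=0.9953;  θ3=γ+ψ≈0.1750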